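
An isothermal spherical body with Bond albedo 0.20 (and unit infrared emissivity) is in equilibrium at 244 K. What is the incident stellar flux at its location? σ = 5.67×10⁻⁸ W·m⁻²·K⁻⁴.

(1−a)S·πr² = σ·4πr²·T⁴ ⇒ S = 4σT⁴/(1−a).
S = 4·5.67×10⁻⁸·3.545×10⁹/0.800.

S ≈ 1000 W/m²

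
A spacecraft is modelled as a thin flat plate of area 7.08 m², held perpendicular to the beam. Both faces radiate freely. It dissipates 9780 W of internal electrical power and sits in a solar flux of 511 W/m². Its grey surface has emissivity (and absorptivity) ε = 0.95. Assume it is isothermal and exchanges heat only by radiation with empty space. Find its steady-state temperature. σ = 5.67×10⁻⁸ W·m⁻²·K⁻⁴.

T ≈ 363 K

At steady state, absorbed solar power + internal power = radiated power.
Absorbed: α·S·A_cross = 0.95·511·7.080 = 3437 W (cross-section A).
Total input = 3437 + 9780 = 13220 W.
Radiated: εσ·A_surf·T⁴ with A_surf = 2A = 14.16 m².
T⁴ = 13220/(0.95·5.67×10⁻⁸·14.16) = 1.733×10¹⁰ K⁴.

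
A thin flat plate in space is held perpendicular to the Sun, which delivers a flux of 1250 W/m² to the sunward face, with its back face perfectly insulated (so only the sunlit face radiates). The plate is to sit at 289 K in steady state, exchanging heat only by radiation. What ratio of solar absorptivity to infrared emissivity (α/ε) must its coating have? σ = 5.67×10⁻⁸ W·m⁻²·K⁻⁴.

α/ε ≈ 0.316

Balance: αS·A = εσ·1A·T⁴ ⇒ α/ε = σT⁴/S.
α/ε = 5.67×10⁻⁸·(289)⁴/1250 = 5.67×10⁻⁸·6.976×10⁹/1250.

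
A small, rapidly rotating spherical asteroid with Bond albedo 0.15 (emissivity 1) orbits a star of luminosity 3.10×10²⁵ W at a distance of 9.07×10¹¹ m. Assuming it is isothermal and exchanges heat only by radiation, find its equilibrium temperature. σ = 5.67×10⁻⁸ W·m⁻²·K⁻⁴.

First find the stellar flux at distance d: S = L/(4πd²) = 3.10×10²⁵/(4π·(9.07×10¹¹)²) = 2.999 W/m².
For an isothermal sphere, absorbed (1−a)S·πr² = emitted σ·4πr²·T⁴, so T⁴ = (1−a)S/(4σ).
T⁴ = 0.850·2.999/(4·5.67×10⁻⁸) = 1.124×10⁷ K⁴.

T ≈ 57.9 K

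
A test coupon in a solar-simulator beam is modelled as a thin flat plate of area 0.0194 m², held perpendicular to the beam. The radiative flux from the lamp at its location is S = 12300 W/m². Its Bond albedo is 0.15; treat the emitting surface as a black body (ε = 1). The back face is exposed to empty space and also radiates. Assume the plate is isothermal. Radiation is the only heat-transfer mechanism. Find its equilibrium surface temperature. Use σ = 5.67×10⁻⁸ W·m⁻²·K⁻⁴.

At equilibrium, absorbed power = emitted power.
Absorbing cross-section = A = 0.01940 m²; emitting surface = 2A = 0.03880 m² (ratio 2).
(1−a)S·A_cross = εσ·A_surf·T⁴  ⇒  T⁴ = (1−a)S/(2σ).
T⁴ = 0.850·12300/(2·5.67×10⁻⁸) = 9.220×10¹⁰ K⁴.
T = (9.220×10¹⁰)^(1/4).

T ≈ 551 K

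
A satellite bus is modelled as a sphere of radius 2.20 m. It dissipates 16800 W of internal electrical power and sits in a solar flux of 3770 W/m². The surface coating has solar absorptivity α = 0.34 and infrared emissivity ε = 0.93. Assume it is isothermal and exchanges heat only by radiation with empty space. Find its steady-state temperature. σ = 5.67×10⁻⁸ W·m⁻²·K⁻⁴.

At steady state, absorbed solar power + internal power = radiated power.
Absorbed: α·S·A_cross = 0.34·3770·15.21 = 19490 W (cross-section πr²).
Total input = 19490 + 16800 = 36290 W.
Radiated: εσ·A_surf·T⁴ with A_surf = 4πr² = 60.82 m².
T⁴ = 36290/(0.93·5.67×10⁻⁸·60.82) = 1.132×10¹⁰ K⁴.

T ≈ 326 K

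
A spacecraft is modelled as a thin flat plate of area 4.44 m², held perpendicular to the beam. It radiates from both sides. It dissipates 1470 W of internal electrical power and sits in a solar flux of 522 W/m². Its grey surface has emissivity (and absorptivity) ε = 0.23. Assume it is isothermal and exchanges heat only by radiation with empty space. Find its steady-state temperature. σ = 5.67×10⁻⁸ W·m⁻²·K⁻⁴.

At steady state, absorbed solar power + internal power = radiated power.
Absorbed: α·S·A_cross = 0.23·522·4.440 = 533.1 W (cross-section A).
Total input = 533.1 + 1470 = 2003 W.
Radiated: εσ·A_surf·T⁴ with A_surf = 2A = 8.880 m².
T⁴ = 2003/(0.23·5.67×10⁻⁸·8.880) = 1.730×10¹⁰ K⁴.

T ≈ 363 K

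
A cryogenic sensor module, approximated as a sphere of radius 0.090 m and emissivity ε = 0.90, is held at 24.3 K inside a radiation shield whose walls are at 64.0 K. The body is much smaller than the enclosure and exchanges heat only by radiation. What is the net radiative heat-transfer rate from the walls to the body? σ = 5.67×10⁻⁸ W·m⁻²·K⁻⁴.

For a small grey body in a large enclosure: P_net = εσA(T_body⁴ − T_wall⁴).
A = 4πr² = 0.1018 m²; T_body⁴ − T_wall⁴ = 3.487×10⁵ − 1.678×10⁷ = -1.643×10⁷ K⁴.
|P_net| = 0.90·5.67×10⁻⁸·0.1018·1.643×10⁷.

P_net ≈ 0.0853 W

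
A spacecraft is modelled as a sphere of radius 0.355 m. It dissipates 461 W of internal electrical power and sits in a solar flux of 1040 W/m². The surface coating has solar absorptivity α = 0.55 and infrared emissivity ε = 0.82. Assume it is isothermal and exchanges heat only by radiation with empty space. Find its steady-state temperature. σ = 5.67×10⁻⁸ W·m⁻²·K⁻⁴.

T ≈ 311 K

At steady state, absorbed solar power + internal power = radiated power.
Absorbed: α·S·A_cross = 0.55·1040·0.3959 = 226.5 W (cross-section πr²).
Total input = 226.5 + 461 = 687.5 W.
Radiated: εσ·A_surf·T⁴ with A_surf = 4πr² = 1.584 m².
T⁴ = 687.5/(0.82·5.67×10⁻⁸·1.584) = 9.337×10⁹ K⁴.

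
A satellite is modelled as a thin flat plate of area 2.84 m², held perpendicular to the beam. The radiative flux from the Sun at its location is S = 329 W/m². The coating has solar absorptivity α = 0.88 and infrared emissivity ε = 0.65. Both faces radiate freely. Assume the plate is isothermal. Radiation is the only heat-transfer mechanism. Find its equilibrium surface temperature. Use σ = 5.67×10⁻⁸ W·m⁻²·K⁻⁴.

At equilibrium, absorbed power = emitted power.
Absorbing cross-section = A = 2.840 m²; emitting surface = 2A = 5.680 m² (ratio 2).
αS·A_cross = εσ·A_surf·T⁴  ⇒  T⁴ = αS/(ε·2σ).
T⁴ = 0.880·329/(0.65·2·5.67×10⁻⁸) = 3.928×10⁹ K⁴.
T = (3.928×10⁹)^(1/4).

T ≈ 250 K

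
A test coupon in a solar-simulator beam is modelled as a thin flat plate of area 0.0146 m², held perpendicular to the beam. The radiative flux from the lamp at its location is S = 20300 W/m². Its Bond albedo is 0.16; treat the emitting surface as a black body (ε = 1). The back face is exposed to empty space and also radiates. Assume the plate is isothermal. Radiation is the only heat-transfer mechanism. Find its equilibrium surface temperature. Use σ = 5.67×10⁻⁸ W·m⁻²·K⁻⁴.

At equilibrium, absorbed power = emitted power.
Absorbing cross-section = A = 0.01460 m²; emitting surface = 2A = 0.02920 m² (ratio 2).
(1−a)S·A_cross = εσ·A_surf·T⁴  ⇒  T⁴ = (1−a)S/(2σ).
T⁴ = 0.840·20300/(2·5.67×10⁻⁸) = 1.504×10¹¹ K⁴.
T = (1.504×10¹¹)^(1/4).

T ≈ 623 K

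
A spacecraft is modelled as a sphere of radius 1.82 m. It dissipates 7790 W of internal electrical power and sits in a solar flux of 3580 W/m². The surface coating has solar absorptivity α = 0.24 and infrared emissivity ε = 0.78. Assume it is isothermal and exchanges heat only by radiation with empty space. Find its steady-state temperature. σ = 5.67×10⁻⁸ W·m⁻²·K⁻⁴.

T ≈ 309 K

At steady state, absorbed solar power + internal power = radiated power.
Absorbed: α·S·A_cross = 0.24·3580·10.41 = 8941 W (cross-section πr²).
Total input = 8941 + 7790 = 16730 W.
Radiated: εσ·A_surf·T⁴ with A_surf = 4πr² = 41.62 m².
T⁴ = 16730/(0.78·5.67×10⁻⁸·41.62) = 9.088×10⁹ K⁴.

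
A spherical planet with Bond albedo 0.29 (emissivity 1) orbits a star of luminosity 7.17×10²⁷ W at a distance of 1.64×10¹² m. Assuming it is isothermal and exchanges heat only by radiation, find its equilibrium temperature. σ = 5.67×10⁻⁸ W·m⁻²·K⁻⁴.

First find the stellar flux at distance d: S = L/(4πd²) = 7.17×10²⁷/(4π·(1.64×10¹²)²) = 212.1 W/m².
For an isothermal sphere, absorbed (1−a)S·πr² = emitted σ·4πr²·T⁴, so T⁴ = (1−a)S/(4σ).
T⁴ = 0.710·212.1/(4·5.67×10⁻⁸) = 6.641×10⁸ K⁴.

T ≈ 161 K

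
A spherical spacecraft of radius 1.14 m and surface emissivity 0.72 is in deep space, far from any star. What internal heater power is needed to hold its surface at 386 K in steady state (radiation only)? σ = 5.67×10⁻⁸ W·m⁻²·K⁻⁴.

P = εσ·4πr²·T⁴.
4πr² = 16.33 m²; T⁴ = 2.220×10¹⁰ K⁴.
P = 0.72·5.67×10⁻⁸·16.33·2.220×10¹⁰.

P ≈ 14800 W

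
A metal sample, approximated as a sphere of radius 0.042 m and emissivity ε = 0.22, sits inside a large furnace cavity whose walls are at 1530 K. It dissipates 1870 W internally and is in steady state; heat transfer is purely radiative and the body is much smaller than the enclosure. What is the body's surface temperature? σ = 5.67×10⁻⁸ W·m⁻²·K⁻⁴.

T ≈ 1870 K

For a small grey body in a large enclosure, net radiated power = εσA(T⁴ − T_w⁴).
Steady state: P = εσA(T⁴ − T_w⁴) with A = 4πr² = 0.02217 m².
T⁴ = P/(εσA) + T_w⁴ = 1870/(0.22·5.67×10⁻⁸·0.02217) + (1530)⁴
    = 6.763×10¹² + 5.480×10¹² = 1.224×10¹³ K⁴.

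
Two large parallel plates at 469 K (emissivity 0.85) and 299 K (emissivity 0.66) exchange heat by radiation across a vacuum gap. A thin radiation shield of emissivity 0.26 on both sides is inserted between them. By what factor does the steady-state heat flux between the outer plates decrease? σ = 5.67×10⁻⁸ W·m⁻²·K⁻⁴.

factor ≈ 4.96

Without shield: q₀ = σΔ(T⁴)/(1/ε₁+1/ε₂−1) with denominator 1.692.
With shield the two gaps are in series; the resistances add: (1/ε₁+1/ε_s−1)+(1/ε_s+1/ε₂−1) = 4.023+4.361 = 8.384.
Heat-flux ratio q₀/q = 8.384/1.692.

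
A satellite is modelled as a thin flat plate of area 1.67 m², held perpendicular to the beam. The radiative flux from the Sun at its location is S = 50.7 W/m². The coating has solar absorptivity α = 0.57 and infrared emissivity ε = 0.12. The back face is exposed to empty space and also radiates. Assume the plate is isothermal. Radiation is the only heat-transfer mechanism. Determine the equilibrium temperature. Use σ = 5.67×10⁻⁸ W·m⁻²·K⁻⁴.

At equilibrium, absorbed power = emitted power.
Absorbing cross-section = A = 1.670 m²; emitting surface = 2A = 3.340 m² (ratio 2).
αS·A_cross = εσ·A_surf·T⁴  ⇒  T⁴ = αS/(ε·2σ).
T⁴ = 0.570·50.7/(0.12·2·5.67×10⁻⁸) = 2.124×10⁹ K⁴.
T = (2.124×10⁹)^(1/4).

T ≈ 215 K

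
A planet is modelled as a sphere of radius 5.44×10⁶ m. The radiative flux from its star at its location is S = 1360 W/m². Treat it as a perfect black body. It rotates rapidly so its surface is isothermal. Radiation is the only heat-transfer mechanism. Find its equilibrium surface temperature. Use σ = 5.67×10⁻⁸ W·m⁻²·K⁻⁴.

T ≈ 278 K

At equilibrium, absorbed power = emitted power.
Absorbing cross-section = πr² = 9.297×10¹³ m²; emitting surface = 4πr² = 3.719×10¹⁴ m² (ratio 4).
S·A_cross = εσ·A_surf·T⁴  ⇒  T⁴ = S/(4σ).
T⁴ = 1.00·1360/(4·5.67×10⁻⁸) = 5.996×10⁹ K⁴.
T = (5.996×10⁹)^(1/4).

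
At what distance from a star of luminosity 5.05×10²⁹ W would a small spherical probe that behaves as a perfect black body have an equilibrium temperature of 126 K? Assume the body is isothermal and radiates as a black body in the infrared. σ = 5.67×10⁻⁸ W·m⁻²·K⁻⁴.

For an isothermal black-emitting sphere, (1−a)S·πr² = σ·4πr²·T⁴ ⇒ S = 4σT⁴/(1−a).
S = 4·5.67×10⁻⁸·(126)⁴/1.00 = 57.16 W/m².
Flux falls as S = L/(4πd²), so d = √(L/(4πS)) = √(5.05×10²⁹/(4π·57.16)).

d ≈ 2.65×10¹³ m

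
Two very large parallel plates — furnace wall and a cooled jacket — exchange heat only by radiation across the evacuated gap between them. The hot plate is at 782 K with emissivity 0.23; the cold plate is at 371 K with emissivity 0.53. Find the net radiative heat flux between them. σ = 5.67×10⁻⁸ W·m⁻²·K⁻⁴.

q ≈ 3850 W/m²

For two infinite grey parallel plates, q = σ(T₁⁴ − T₂⁴)/(1/ε₁ + 1/ε₂ − 1).
T₁⁴ − T₂⁴ = 3.740×10¹¹ − 1.895×10¹⁰ = 3.550×10¹¹ K⁴.
1/ε₁ + 1/ε₂ − 1 = 4.348 + 1.887 − 1 = 5.235.
q = 5.67×10⁻⁸ × 3.550×10¹¹ / 5.235.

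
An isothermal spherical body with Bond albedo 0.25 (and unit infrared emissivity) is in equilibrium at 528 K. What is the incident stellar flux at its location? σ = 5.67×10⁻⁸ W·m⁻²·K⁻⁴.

(1−a)S·πr² = σ·4πr²·T⁴ ⇒ S = 4σT⁴/(1−a).
S = 4·5.67×10⁻⁸·7.772×10¹⁰/0.750.

S ≈ 23500 W/m²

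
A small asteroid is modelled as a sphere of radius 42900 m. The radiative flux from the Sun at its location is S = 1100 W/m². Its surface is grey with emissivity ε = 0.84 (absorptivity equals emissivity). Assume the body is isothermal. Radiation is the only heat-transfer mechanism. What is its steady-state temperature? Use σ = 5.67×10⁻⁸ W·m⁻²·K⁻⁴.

T ≈ 264 K

At equilibrium, absorbed power = emitted power.
Absorbing cross-section = πr² = 5.782×10⁹ m²; emitting surface = 4πr² = 2.313×10¹⁰ m² (ratio 4).
εS·A_cross = εσ·A_surf·T⁴  ⇒  T⁴ = S/(4σ)   (ε cancels).
T⁴ = 1100/(4·5.67×10⁻⁸) = 4.850×10⁹ K⁴.
T = (4.850×10⁹)^(1/4).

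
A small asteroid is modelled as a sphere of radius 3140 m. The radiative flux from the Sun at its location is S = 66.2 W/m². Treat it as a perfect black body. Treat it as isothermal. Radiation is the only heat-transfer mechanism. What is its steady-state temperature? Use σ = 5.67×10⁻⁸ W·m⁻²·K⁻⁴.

At equilibrium, absorbed power = emitted power.
Absorbing cross-section = πr² = 3.097×10⁷ m²; emitting surface = 4πr² = 1.239×10⁸ m² (ratio 4).
S·A_cross = εσ·A_surf·T⁴  ⇒  T⁴ = S/(4σ).
T⁴ = 1.00·66.2/(4·5.67×10⁻⁸) = 2.919×10⁸ K⁴.
T = (2.919×10⁸)^(1/4).

T ≈ 131 K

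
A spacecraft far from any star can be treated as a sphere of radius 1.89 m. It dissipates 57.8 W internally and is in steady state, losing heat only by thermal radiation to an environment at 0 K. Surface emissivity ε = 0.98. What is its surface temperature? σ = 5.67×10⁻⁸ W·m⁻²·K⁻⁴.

Steady state: internal power = radiated power, P = εσA T⁴.
Radiating area A = 4πr² = 44.89 m².
T⁴ = P/(εσA) = 57.8/(0.98·5.67×10⁻⁸·44.89) = 2.317×10⁷ K⁴.
T = (2.317×10⁷)^(1/4).

T ≈ 69.4 K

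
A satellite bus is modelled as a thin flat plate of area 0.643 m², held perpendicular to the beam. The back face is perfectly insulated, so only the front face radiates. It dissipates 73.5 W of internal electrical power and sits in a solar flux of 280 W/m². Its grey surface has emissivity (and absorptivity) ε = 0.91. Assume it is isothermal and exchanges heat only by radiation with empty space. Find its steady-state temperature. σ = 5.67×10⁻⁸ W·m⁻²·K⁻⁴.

T ≈ 291 K

At steady state, absorbed solar power + internal power = radiated power.
Absorbed: α·S·A_cross = 0.91·280·0.6430 = 163.8 W (cross-section A).
Total input = 163.8 + 73.5 = 237.3 W.
Radiated: εσ·A_surf·T⁴ with A_surf = A = 0.6430 m².
T⁴ = 237.3/(0.91·5.67×10⁻⁸·0.6430) = 7.154×10⁹ K⁴.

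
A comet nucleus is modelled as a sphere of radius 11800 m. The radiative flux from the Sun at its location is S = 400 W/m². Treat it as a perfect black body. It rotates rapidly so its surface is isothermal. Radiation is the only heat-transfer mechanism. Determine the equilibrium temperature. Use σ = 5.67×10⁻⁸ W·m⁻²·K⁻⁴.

T ≈ 205 K

At equilibrium, absorbed power = emitted power.
Absorbing cross-section = πr² = 4.374×10⁸ m²; emitting surface = 4πr² = 1.750×10⁹ m² (ratio 4).
S·A_cross = εσ·A_surf·T⁴  ⇒  T⁴ = S/(4σ).
T⁴ = 1.00·400/(4·5.67×10⁻⁸) = 1.764×10⁹ K⁴.
T = (1.764×10⁹)^(1/4).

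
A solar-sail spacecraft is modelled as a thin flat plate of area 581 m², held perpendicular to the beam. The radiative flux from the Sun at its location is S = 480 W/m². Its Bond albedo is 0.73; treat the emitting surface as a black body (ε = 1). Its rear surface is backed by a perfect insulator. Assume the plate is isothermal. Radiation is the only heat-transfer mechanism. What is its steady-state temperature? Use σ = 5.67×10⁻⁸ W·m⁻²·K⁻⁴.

At equilibrium, absorbed power = emitted power.
Absorbing cross-section = A = 581.0 m²; emitting surface = A = 581.0 m² (ratio 1).
(1−a)S·A_cross = εσ·A_surf·T⁴  ⇒  T⁴ = (1−a)S/(1σ).
T⁴ = 0.270·480/(1·5.67×10⁻⁸) = 2.286×10⁹ K⁴.
T = (2.286×10⁹)^(1/4).

T ≈ 219 K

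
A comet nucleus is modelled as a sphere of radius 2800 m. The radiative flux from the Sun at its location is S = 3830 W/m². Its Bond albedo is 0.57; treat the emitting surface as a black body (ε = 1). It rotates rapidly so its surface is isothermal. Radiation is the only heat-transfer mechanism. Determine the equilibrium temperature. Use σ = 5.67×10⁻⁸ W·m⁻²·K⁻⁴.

At equilibrium, absorbed power = emitted power.
Absorbing cross-section = πr² = 2.463×10⁷ m²; emitting surface = 4πr² = 9.852×10⁷ m² (ratio 4).
(1−a)S·A_cross = εσ·A_surf·T⁴  ⇒  T⁴ = (1−a)S/(4σ).
T⁴ = 0.430·3830/(4·5.67×10⁻⁸) = 7.261×10⁹ K⁴.
T = (7.261×10⁹)^(1/4).

T ≈ 292 K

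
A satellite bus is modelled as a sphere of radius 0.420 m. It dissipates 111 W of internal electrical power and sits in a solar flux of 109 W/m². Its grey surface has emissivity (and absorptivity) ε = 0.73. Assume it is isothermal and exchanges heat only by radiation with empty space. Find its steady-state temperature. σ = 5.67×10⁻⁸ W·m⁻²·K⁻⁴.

At steady state, absorbed solar power + internal power = radiated power.
Absorbed: α·S·A_cross = 0.73·109·0.5542 = 44.10 W (cross-section πr²).
Total input = 44.10 + 111 = 155.1 W.
Radiated: εσ·A_surf·T⁴ with A_surf = 4πr² = 2.217 m².
T⁴ = 155.1/(0.73·5.67×10⁻⁸·2.217) = 1.690×10⁹ K⁴.

T ≈ 203 K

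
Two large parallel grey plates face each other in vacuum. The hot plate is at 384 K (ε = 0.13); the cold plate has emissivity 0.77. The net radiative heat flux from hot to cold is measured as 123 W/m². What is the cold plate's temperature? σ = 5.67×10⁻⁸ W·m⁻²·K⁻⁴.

q = σ(T₁⁴ − T₂⁴)/(1/ε₁ + 1/ε₂ − 1); denominator = 7.991.
T₂⁴ = T₁⁴ − q·(1/ε₁+1/ε₂−1)/σ = 2.174×10¹⁰ − 123·7.991/5.67×10⁻⁸
    = 4.408×10⁹ K⁴.

T₂ ≈ 258 K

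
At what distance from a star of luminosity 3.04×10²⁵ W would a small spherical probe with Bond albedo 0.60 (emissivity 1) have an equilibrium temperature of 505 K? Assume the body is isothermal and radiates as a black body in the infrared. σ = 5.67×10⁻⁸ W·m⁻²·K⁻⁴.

For an isothermal black-emitting sphere, (1−a)S·πr² = σ·4πr²·T⁴ ⇒ S = 4σT⁴/(1−a).
S = 4·5.67×10⁻⁸·(505)⁴/0.400 = 36880 W/m².
Flux falls as S = L/(4πd²), so d = √(L/(4πS)) = √(3.04×10²⁵/(4π·36880)).

d ≈ 8.10×10⁹ m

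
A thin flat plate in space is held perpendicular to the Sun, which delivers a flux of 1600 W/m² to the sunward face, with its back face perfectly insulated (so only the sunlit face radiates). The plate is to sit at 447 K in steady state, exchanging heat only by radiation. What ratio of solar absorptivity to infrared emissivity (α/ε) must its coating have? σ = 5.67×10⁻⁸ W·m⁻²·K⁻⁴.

α/ε ≈ 1.41

Balance: αS·A = εσ·1A·T⁴ ⇒ α/ε = σT⁴/S.
α/ε = 5.67×10⁻⁸·(447)⁴/1600 = 5.67×10⁻⁸·3.992×10¹⁰/1600.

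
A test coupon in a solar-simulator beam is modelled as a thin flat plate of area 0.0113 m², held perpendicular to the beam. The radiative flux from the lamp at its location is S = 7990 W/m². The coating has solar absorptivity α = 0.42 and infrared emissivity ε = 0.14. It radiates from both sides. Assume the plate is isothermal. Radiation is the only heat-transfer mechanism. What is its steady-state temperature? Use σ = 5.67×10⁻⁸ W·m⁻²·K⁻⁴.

T ≈ 678 K

At equilibrium, absorbed power = emitted power.
Absorbing cross-section = A = 0.01130 m²; emitting surface = 2A = 0.02260 m² (ratio 2).
αS·A_cross = εσ·A_surf·T⁴  ⇒  T⁴ = αS/(ε·2σ).
T⁴ = 0.420·7990/(0.14·2·5.67×10⁻⁸) = 2.114×10¹¹ K⁴.
T = (2.114×10¹¹)^(1/4).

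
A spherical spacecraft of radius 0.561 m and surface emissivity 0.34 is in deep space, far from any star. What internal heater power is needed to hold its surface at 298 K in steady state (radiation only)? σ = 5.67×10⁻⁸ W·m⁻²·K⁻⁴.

P ≈ 601 W

P = εσ·4πr²·T⁴.
4πr² = 3.955 m²; T⁴ = 7.886×10⁹ K⁴.
P = 0.34·5.67×10⁻⁸·3.955·7.886×10⁹.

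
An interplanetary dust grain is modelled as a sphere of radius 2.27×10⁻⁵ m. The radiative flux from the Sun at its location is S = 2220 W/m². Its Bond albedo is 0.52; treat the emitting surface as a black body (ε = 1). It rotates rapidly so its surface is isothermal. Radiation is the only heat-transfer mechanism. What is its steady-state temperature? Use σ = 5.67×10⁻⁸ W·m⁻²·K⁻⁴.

At equilibrium, absorbed power = emitted power.
Absorbing cross-section = πr² = 1.619×10⁻⁹ m²; emitting surface = 4πr² = 6.475×10⁻⁹ m² (ratio 4).
(1−a)S·A_cross = εσ·A_surf·T⁴  ⇒  T⁴ = (1−a)S/(4σ).
T⁴ = 0.480·2220/(4·5.67×10⁻⁸) = 4.698×10⁹ K⁴.
T = (4.698×10⁹)^(1/4).

T ≈ 262 K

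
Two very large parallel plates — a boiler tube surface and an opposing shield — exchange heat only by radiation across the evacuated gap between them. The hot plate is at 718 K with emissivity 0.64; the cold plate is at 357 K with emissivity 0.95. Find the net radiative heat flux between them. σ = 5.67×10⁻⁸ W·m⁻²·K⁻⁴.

q ≈ 8760 W/m²

For two infinite grey parallel plates, q = σ(T₁⁴ − T₂⁴)/(1/ε₁ + 1/ε₂ − 1).
T₁⁴ − T₂⁴ = 2.658×10¹¹ − 1.624×10¹⁰ = 2.495×10¹¹ K⁴.
1/ε₁ + 1/ε₂ − 1 = 1.562 + 1.053 − 1 = 1.615.
q = 5.67×10⁻⁸ × 2.495×10¹¹ / 1.615.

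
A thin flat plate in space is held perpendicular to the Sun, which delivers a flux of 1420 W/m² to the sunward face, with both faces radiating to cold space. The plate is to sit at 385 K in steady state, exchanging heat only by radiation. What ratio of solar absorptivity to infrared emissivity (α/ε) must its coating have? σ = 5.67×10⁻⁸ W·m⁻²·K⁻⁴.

Balance: αS·A = εσ·2A·T⁴ ⇒ α/ε = 2σT⁴/S.
α/ε = 2·5.67×10⁻⁸·(385)⁴/1420 = 2·5.67×10⁻⁸·2.197×10¹⁰/1420.

α/ε ≈ 1.75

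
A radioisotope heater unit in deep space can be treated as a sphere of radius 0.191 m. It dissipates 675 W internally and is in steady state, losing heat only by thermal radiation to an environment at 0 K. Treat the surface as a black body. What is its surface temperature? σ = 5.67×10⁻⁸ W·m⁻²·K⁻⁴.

T ≈ 401 K

Steady state: internal power = radiated power, P = εσA T⁴.
Radiating area A = 4πr² = 0.4584 m².
T⁴ = P/(εσA) = 675/(1.0·5.67×10⁻⁸·0.4584) = 2.597×10¹⁰ K⁴.
T = (2.597×10¹⁰)^(1/4).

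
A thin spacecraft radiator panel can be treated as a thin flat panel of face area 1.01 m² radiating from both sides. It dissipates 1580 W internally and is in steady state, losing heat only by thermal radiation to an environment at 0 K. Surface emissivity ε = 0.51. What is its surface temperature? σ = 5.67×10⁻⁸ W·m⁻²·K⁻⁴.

T ≈ 406 K

Steady state: internal power = radiated power, P = εσA T⁴.
Radiating area A = 2·1.01 = 2.020 m².
T⁴ = P/(εσA) = 1580/(0.51·5.67×10⁻⁸·2.020) = 2.705×10¹⁰ K⁴.
T = (2.705×10¹⁰)^(1/4).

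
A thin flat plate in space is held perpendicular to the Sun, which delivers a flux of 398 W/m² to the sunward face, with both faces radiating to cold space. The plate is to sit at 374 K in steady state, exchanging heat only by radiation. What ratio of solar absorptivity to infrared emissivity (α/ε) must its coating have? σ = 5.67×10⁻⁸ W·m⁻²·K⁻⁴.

α/ε ≈ 5.57

Balance: αS·A = εσ·2A·T⁴ ⇒ α/ε = 2σT⁴/S.
α/ε = 2·5.67×10⁻⁸·(374)⁴/398 = 2·5.67×10⁻⁸·1.957×10¹⁰/398.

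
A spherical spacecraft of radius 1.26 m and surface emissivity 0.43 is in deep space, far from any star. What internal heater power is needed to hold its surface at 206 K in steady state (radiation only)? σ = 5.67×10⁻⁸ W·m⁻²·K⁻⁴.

P = εσ·4πr²·T⁴.
4πr² = 19.95 m²; T⁴ = 1.801×10⁹ K⁴.
P = 0.43·5.67×10⁻⁸·19.95·1.801×10⁹.

P ≈ 876 W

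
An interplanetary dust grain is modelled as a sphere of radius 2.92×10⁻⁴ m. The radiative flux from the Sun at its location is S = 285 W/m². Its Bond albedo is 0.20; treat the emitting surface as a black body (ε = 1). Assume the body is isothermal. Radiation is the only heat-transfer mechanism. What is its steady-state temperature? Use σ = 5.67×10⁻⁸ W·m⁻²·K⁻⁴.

T ≈ 178 K

At equilibrium, absorbed power = emitted power.
Absorbing cross-section = πr² = 2.679×10⁻⁷ m²; emitting surface = 4πr² = 1.071×10⁻⁶ m² (ratio 4).
(1−a)S·A_cross = εσ·A_surf·T⁴  ⇒  T⁴ = (1−a)S/(4σ).
T⁴ = 0.800·285/(4·5.67×10⁻⁸) = 1.005×10⁹ K⁴.
T = (1.005×10⁹)^(1/4).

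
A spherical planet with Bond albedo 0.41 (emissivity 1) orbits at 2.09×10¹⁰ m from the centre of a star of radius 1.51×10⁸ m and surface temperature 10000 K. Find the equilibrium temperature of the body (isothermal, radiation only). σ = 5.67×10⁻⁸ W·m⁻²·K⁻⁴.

T ≈ 527 K

The star's surface emits σT_*⁴; at distance d the flux is S = σT_*⁴(R_*/d)².
S = 5.67×10⁻⁸·(10000)⁴·(1.51×10⁸/2.09×10¹⁰)² = 29600 W/m².
For an isothermal sphere T⁴ = (1−a)S/(4σ) = 7.699×10¹⁰ K⁴.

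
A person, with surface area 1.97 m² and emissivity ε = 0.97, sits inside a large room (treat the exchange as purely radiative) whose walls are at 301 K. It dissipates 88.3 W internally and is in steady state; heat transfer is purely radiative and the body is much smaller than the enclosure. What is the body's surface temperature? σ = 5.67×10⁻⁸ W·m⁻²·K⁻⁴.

T ≈ 308 K

For a small grey body in a large enclosure, net radiated power = εσA(T⁴ − T_w⁴).
Steady state: P = εσA(T⁴ − T_w⁴) with A = 1.97 m².
T⁴ = P/(εσA) + T_w⁴ = 88.3/(0.97·5.67×10⁻⁸·1.970) + (301)⁴
    = 8.150×10⁸ + 8.209×10⁹ = 9.024×10⁹ K⁴.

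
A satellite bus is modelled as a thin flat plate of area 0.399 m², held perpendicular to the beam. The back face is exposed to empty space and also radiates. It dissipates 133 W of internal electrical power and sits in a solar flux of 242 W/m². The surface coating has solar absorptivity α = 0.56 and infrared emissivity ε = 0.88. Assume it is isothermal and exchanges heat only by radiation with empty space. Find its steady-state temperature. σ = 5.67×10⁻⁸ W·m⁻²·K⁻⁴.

At steady state, absorbed solar power + internal power = radiated power.
Absorbed: α·S·A_cross = 0.56·242·0.3990 = 54.07 W (cross-section A).
Total input = 54.07 + 133 = 187.1 W.
Radiated: εσ·A_surf·T⁴ with A_surf = 2A = 0.7980 m².
T⁴ = 187.1/(0.88·5.67×10⁻⁸·0.7980) = 4.698×10⁹ K⁴.

T ≈ 262 K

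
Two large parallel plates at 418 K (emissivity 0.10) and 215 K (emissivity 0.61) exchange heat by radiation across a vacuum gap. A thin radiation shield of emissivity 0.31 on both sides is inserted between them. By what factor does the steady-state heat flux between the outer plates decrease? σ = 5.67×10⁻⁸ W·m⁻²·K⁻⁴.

factor ≈ 1.51

Without shield: q₀ = σΔ(T⁴)/(1/ε₁+1/ε₂−1) with denominator 10.64.
With shield the two gaps are in series; the resistances add: (1/ε₁+1/ε_s−1)+(1/ε_s+1/ε₂−1) = 12.23+3.865 = 16.09.
Heat-flux ratio q₀/q = 16.09/10.64.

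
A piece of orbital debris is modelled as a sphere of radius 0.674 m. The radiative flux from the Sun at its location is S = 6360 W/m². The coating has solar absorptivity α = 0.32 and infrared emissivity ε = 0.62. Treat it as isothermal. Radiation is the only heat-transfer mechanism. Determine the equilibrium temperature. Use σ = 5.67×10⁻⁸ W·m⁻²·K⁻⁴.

T ≈ 347 K

At equilibrium, absorbed power = emitted power.
Absorbing cross-section = πr² = 1.427 m²; emitting surface = 4πr² = 5.709 m² (ratio 4).
αS·A_cross = εσ·A_surf·T⁴  ⇒  T⁴ = αS/(ε·4σ).
T⁴ = 0.320·6360/(0.62·4·5.67×10⁻⁸) = 1.447×10¹⁰ K⁴.
T = (1.447×10¹⁰)^(1/4).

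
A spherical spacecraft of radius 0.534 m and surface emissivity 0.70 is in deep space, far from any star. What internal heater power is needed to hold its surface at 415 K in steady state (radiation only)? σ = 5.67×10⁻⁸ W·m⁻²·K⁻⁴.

P = εσ·4πr²·T⁴.
4πr² = 3.583 m²; T⁴ = 2.966×10¹⁰ K⁴.
P = 0.70·5.67×10⁻⁸·3.583·2.966×10¹⁰.

P ≈ 4220 W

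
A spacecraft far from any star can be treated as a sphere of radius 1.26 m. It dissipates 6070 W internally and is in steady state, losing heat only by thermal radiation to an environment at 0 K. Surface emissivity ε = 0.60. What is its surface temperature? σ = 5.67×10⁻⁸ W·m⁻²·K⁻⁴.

T ≈ 308 K

Steady state: internal power = radiated power, P = εσA T⁴.
Radiating area A = 4πr² = 19.95 m².
T⁴ = P/(εσA) = 6070/(0.60·5.67×10⁻⁸·19.95) = 8.943×10⁹ K⁴.
T = (8.943×10⁹)^(1/4).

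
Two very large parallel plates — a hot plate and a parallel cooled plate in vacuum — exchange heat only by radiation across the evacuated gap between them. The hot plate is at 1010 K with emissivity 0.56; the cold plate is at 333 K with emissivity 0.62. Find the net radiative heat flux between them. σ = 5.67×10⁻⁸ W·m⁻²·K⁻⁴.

For two infinite grey parallel plates, q = σ(T₁⁴ − T₂⁴)/(1/ε₁ + 1/ε₂ − 1).
T₁⁴ − T₂⁴ = 1.041×10¹² − 1.230×10¹⁰ = 1.028×10¹² K⁴.
1/ε₁ + 1/ε₂ − 1 = 1.786 + 1.613 − 1 = 2.399.
q = 5.67×10⁻⁸ × 1.028×10¹² / 2.399.

q ≈ 24300 W/m²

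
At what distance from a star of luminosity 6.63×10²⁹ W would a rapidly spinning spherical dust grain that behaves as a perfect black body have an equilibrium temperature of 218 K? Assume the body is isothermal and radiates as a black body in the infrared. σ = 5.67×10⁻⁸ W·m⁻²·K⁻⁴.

For an isothermal black-emitting sphere, (1−a)S·πr² = σ·4πr²·T⁴ ⇒ S = 4σT⁴/(1−a).
S = 4·5.67×10⁻⁸·(218)⁴/1.00 = 512.2 W/m².
Flux falls as S = L/(4πd²), so d = √(L/(4πS)) = √(6.63×10²⁹/(4π·512.2)).

d ≈ 1.01×10¹³ m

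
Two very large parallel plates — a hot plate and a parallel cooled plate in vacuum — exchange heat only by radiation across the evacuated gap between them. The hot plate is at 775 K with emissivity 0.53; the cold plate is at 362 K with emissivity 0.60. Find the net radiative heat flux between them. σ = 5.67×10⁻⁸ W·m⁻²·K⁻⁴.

q ≈ 7630 W/m²

For two infinite grey parallel plates, q = σ(T₁⁴ − T₂⁴)/(1/ε₁ + 1/ε₂ − 1).
T₁⁴ − T₂⁴ = 3.608×10¹¹ − 1.717×10¹⁰ = 3.436×10¹¹ K⁴.
1/ε₁ + 1/ε₂ − 1 = 1.887 + 1.667 − 1 = 2.553.
q = 5.67×10⁻⁸ × 3.436×10¹¹ / 2.553.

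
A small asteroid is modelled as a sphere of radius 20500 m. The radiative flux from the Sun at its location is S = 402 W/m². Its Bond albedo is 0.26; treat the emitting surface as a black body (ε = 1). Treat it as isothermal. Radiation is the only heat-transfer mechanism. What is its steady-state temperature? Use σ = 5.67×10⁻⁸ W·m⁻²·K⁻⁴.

T ≈ 190 K

At equilibrium, absorbed power = emitted power.
Absorbing cross-section = πr² = 1.320×10⁹ m²; emitting surface = 4πr² = 5.281×10⁹ m² (ratio 4).
(1−a)S·A_cross = εσ·A_surf·T⁴  ⇒  T⁴ = (1−a)S/(4σ).
T⁴ = 0.740·402/(4·5.67×10⁻⁸) = 1.312×10⁹ K⁴.
T = (1.312×10⁹)^(1/4).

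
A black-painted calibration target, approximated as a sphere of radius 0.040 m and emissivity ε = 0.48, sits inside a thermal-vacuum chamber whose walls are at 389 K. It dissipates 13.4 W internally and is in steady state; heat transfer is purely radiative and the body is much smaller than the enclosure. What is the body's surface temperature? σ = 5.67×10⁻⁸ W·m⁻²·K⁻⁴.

For a small grey body in a large enclosure, net radiated power = εσA(T⁴ − T_w⁴).
Steady state: P = εσA(T⁴ − T_w⁴) with A = 4πr² = 0.02011 m².
T⁴ = P/(εσA) + T_w⁴ = 13.4/(0.48·5.67×10⁻⁸·0.02011) + (389)⁴
    = 2.449×10¹⁰ + 2.290×10¹⁰ = 4.739×10¹⁰ K⁴.

T ≈ 467 K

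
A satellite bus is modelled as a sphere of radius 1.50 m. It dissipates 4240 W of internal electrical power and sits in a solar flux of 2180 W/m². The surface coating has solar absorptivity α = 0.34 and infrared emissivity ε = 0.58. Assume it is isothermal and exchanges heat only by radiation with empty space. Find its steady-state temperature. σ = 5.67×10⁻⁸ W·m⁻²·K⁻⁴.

T ≈ 318 K

At steady state, absorbed solar power + internal power = radiated power.
Absorbed: α·S·A_cross = 0.34·2180·7.069 = 5239 W (cross-section πr²).
Total input = 5239 + 4240 = 9479 W.
Radiated: εσ·A_surf·T⁴ with A_surf = 4πr² = 28.27 m².
T⁴ = 9479/(0.58·5.67×10⁻⁸·28.27) = 1.019×10¹⁰ K⁴.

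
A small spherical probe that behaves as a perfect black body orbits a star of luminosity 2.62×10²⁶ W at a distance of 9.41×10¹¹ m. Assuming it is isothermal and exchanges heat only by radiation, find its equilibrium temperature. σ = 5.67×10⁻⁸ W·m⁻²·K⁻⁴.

T ≈ 101 K

First find the stellar flux at distance d: S = L/(4πd²) = 2.62×10²⁶/(4π·(9.41×10¹¹)²) = 23.55 W/m².
For an isothermal sphere, absorbed (1−a)S·πr² = emitted σ·4πr²·T⁴, so T⁴ = (1−a)S/(4σ).
T⁴ = 1.00·23.55/(4·5.67×10⁻⁸) = 1.038×10⁸ K⁴.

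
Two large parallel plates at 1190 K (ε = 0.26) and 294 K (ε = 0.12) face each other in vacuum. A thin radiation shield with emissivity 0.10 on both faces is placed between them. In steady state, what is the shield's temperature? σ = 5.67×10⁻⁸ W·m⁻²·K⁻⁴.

In steady state the net flux on the hot side equals that on the cold side.
σ(T₁⁴−T_s⁴)/D₁ = σ(T_s⁴−T₂⁴)/D₂, with D₁ = 1/ε₁+1/ε_s−1 = 12.85, D₂ = 1/ε_s+1/ε₂−1 = 17.33.
Solve for T_s⁴: T_s⁴ = (D₂·T₁⁴ + D₁·T₂⁴)/(D₁+D₂) = 1.155×10¹² K⁴.

T_s ≈ 1040 K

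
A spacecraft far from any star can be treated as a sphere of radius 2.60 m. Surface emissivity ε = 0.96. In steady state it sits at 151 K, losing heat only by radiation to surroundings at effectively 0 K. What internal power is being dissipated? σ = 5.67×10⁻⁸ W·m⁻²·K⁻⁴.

Steady state: P = εσA T⁴.
A = 4πr² = 84.95 m²; T⁴ = (151)⁴ = 5.199×10⁸ K⁴.
P = 0.96 × 5.67×10⁻⁸ × 84.95 × 5.199×10⁸.

P ≈ 2400 W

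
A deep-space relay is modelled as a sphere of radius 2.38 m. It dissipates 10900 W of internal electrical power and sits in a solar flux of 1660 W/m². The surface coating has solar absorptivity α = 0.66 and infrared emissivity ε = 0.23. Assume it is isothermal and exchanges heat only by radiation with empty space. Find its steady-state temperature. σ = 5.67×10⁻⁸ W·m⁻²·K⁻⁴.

At steady state, absorbed solar power + internal power = radiated power.
Absorbed: α·S·A_cross = 0.66·1660·17.80 = 19500 W (cross-section πr²).
Total input = 19500 + 10900 = 30400 W.
Radiated: εσ·A_surf·T⁴ with A_surf = 4πr² = 71.18 m².
T⁴ = 30400/(0.23·5.67×10⁻⁸·71.18) = 3.275×10¹⁰ K⁴.

T ≈ 425 K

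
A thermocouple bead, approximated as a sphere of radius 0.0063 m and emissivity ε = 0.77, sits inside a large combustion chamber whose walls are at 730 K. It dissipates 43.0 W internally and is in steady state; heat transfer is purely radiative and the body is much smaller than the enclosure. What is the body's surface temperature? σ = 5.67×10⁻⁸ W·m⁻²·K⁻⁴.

T ≈ 1230 K

For a small grey body in a large enclosure, net radiated power = εσA(T⁴ − T_w⁴).
Steady state: P = εσA(T⁴ − T_w⁴) with A = 4πr² = 4.988×10⁻⁴ m².
T⁴ = P/(εσA) + T_w⁴ = 43.0/(0.77·5.67×10⁻⁸·4.988×10⁻⁴) + (730)⁴
    = 1.975×10¹² + 2.840×10¹¹ = 2.259×10¹² K⁴.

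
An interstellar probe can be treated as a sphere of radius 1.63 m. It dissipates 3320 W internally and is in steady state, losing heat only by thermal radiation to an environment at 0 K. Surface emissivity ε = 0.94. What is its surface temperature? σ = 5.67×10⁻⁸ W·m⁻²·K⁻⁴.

Steady state: internal power = radiated power, P = εσA T⁴.
Radiating area A = 4πr² = 33.39 m².
T⁴ = P/(εσA) = 3320/(0.94·5.67×10⁻⁸·33.39) = 1.866×10⁹ K⁴.
T = (1.866×10⁹)^(1/4).

T ≈ 208 K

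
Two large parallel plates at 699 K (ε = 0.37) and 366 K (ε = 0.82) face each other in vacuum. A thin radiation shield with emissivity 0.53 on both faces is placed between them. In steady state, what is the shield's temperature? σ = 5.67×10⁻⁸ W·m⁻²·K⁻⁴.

In steady state the net flux on the hot side equals that on the cold side.
σ(T₁⁴−T_s⁴)/D₁ = σ(T_s⁴−T₂⁴)/D₂, with D₁ = 1/ε₁+1/ε_s−1 = 3.589, D₂ = 1/ε_s+1/ε₂−1 = 2.106.
Solve for T_s⁴: T_s⁴ = (D₂·T₁⁴ + D₁·T₂⁴)/(D₁+D₂) = 9.959×10¹⁰ K⁴.

T_s ≈ 562 K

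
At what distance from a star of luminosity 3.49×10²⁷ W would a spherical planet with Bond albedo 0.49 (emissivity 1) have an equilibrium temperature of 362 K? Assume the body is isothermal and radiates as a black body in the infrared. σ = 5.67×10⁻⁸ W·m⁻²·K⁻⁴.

For an isothermal black-emitting sphere, (1−a)S·πr² = σ·4πr²·T⁴ ⇒ S = 4σT⁴/(1−a).
S = 4·5.67×10⁻⁸·(362)⁴/0.510 = 7637 W/m².
Flux falls as S = L/(4πd²), so d = √(L/(4πS)) = √(3.49×10²⁷/(4π·7637)).

d ≈ 1.91×10¹¹ m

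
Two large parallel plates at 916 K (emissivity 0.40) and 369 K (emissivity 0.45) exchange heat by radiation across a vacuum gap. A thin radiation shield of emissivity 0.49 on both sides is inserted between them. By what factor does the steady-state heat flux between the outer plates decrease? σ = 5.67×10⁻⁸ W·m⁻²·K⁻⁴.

Without shield: q₀ = σΔ(T⁴)/(1/ε₁+1/ε₂−1) with denominator 3.722.
With shield the two gaps are in series; the resistances add: (1/ε₁+1/ε_s−1)+(1/ε_s+1/ε₂−1) = 3.541+3.263 = 6.804.
Heat-flux ratio q₀/q = 6.804/3.722.

factor ≈ 1.83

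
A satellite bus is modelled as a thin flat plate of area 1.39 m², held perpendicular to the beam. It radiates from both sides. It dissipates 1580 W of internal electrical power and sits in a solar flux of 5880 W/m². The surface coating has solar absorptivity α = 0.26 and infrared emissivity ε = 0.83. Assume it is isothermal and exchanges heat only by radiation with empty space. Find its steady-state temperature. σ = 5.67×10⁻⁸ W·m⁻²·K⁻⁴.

At steady state, absorbed solar power + internal power = radiated power.
Absorbed: α·S·A_cross = 0.26·5880·1.390 = 2125 W (cross-section A).
Total input = 2125 + 1580 = 3705 W.
Radiated: εσ·A_surf·T⁴ with A_surf = 2A = 2.780 m².
T⁴ = 3705/(0.83·5.67×10⁻⁸·2.780) = 2.832×10¹⁰ K⁴.

T ≈ 410 K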